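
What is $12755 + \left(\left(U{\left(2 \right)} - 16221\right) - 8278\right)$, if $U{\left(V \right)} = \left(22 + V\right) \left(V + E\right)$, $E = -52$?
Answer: $-12944$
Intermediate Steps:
$U{\left(V \right)} = \left(-52 + V\right) \left(22 + V\right)$ ($U{\left(V \right)} = \left(22 + V\right) \left(V - 52\right) = \left(22 + V\right) \left(-52 + V\right) = \left(-52 + V\right) \left(22 + V\right)$)
$12755 + \left(\left(U{\left(2 \right)} - 16221\right) - 8278\right) = 12755 - 25699 = -12944$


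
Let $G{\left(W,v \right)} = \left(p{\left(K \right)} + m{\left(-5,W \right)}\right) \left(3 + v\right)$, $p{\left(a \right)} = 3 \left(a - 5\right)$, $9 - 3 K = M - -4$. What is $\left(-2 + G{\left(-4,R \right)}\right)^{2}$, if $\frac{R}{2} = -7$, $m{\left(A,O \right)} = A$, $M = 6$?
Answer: $52441$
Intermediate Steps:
$K = - \frac{1}{3}$ ($K = 3 - \frac{6 - -4}{3} = 3 - \frac{6 + 4}{3} = 3 - \frac{10}{3} = - \frac{1}{3} \approx -0.33333$)
$R = -14$ ($R = 2 \left(-7\right) = -14$)
$p{\left(a \right)} = -15 + 3 a$ ($p{\left(a \right)} = 3 \left(-5 + a\right) = -15 + 3 a$)
$G{\left(W,v \right)} = -63 - 21 v$ ($G{\left(W,v \right)} = \left(\left(-15 + 3 \left(- \frac{1}{3}\right)\right) - 5\right) \left(3 + v\right) = \left(\left(-15 - 1\right) - 5\right) \left(3 + v\right) = \left(-16 - 5\right) \left(3 + v\right) = - 21 \left(3 + v\right) = -63 - 21 v$)
$\left(-2 + G{\left(-4,R \right)}\right)^{2} = \left(-2 - -231\right)^{2} = \left(-2 + \left(-63 + 294\right)\right)^{2} = \left(-2 + 231\right)^{2} = 229^{2} = 52441$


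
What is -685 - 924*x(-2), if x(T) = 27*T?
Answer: 49211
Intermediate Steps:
-685 - 924*x(-2) = -685 - 24948*(-2) = -685 - 924*(-54) = -685 + 49896 = 49211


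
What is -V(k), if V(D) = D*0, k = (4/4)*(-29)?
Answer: 0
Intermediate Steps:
k = -29 (k = (4*(1/4))*(-29) = 1*(-29) = -29)
V(D) = 0
-V(k) = -1*0 = 0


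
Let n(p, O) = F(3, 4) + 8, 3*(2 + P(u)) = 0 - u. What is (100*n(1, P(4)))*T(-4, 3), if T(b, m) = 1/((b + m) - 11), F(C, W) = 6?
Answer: -350/3 ≈ -116.67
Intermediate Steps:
P(u) = -2 - u/3 (P(u) = -2 + (0 - u)/3 = -2 + (-u)/3 = -2 - u/3)
T(b, m) = 1/(-11 + b + m)
n(p, O) = 14 (n(p, O) = 6 + 8 = 14)
(100*n(1, P(4)))*T(-4, 3) = (100*14)/(-11 - 4 + 3) = 1400/(-12) = 1400*(-1/12) = -350/3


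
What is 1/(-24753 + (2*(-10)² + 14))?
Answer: -1/24539 ≈ -4.0751e-5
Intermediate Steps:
1/(-24753 + (2*(-10)² + 14)) = 1/(-24753 + (2*100 + 14)) = 1/(-24753 + (200 + 14)) = 1/(-24753 + 214) = 1/(-24539) = -1/24539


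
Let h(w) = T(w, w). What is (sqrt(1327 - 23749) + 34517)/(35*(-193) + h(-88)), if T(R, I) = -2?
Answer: -34517/6757 - I*sqrt(22422)/6757 ≈ -5.1083 - 0.022161*I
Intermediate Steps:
h(w) = -2
(sqrt(1327 - 23749) + 34517)/(35*(-193) + h(-88)) = (sqrt(1327 - 23749) + 34517)/(35*(-193) - 2) = (sqrt(-22422) + 34517)/(-6755 - 2) = (I*sqrt(22422) + 34517)/(-6757) = (34517 + I*sqrt(22422))*(-1/6757) = -34517/6757 - I*sqrt(22422)/6757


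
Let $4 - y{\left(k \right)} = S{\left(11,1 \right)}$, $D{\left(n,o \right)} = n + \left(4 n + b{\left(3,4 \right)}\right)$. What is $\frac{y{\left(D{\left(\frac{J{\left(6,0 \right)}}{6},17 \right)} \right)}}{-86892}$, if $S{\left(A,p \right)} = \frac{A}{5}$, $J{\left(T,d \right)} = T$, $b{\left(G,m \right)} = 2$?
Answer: $- \frac{3}{144820} \approx -2.0715 \cdot 10^{-5}$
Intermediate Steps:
$S{\left(A,p \right)} = \frac{A}{5}$ ($S{\left(A,p \right)} = A \frac{1}{5} = \frac{A}{5}$)
$D{\left(n,o \right)} = 2 + 5 n$ ($D{\left(n,o \right)} = n + \left(4 n + 2\right) = n + \left(2 + 4 n\right) = 2 + 5 n$)
$y{\left(k \right)} = \frac{9}{5}$ ($y{\left(k \right)} = 4 - \frac{1}{5} \cdot 11 = 4 - \frac{11}{5} = \frac{9}{5}$)
$\frac{y{\left(D{\left(\frac{J{\left(6,0 \right)}}{6},17 \right)} \right)}}{-86892} = \frac{9}{5 \left(-86892\right)} = \frac{9}{5} \left(- \frac{1}{86892}\right) = - \frac{3}{144820}$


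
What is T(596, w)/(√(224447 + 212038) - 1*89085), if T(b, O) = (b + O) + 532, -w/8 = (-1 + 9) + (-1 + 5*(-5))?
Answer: -1888602/132261679 - 106*√436485/661308395 ≈ -0.014385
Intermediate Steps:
w = 144 (w = -8*((-1 + 9) + (-1 + 5*(-5))) = -8*(8 + (-1 - 25)) = -8*(8 - 26) = -8*(-18) = 144)
T(b, O) = 532 + O + b (T(b, O) = (O + b) + 532 = 532 + O + b)
T(596, w)/(√(224447 + 212038) - 1*89085) = (532 + 144 + 596)/(√(224447 + 212038) - 1*89085) = 1272/(√436485 - 89085) = 1272/(-89085 + √436485)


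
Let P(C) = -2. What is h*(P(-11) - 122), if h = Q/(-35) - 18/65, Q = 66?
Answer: 122016/455 ≈ 268.17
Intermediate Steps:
h = -984/455 (h = 66/(-35) - 18/65 = 66*(-1/35) - 18*1/65 = -66/35 - 18/65 = -984/455 ≈ -2.1626)
h*(P(-11) - 122) = -984*(-2 - 122)/455 = -984/455*(-124) = 122016/455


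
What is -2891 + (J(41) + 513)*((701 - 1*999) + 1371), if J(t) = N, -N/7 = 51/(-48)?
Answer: 8888615/16 ≈ 5.5554e+5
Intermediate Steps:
N = 119/16 (N = -357/(-48) = -357*(-1)/48 = -7*(-17/16) = 119/16 ≈ 7.4375)
J(t) = 119/16
-2891 + (J(41) + 513)*((701 - 1*999) + 1371) = -2891 + (119/16 + 513)*((701 - 1*999) + 1371) = -2891 + 8327*((701 - 999) + 1371)/16 = -2891 + 8327*(-298 + 1371)/16 = -2891 + (8327/16)*1073 = -2891 + 8934871/16 = 8888615/16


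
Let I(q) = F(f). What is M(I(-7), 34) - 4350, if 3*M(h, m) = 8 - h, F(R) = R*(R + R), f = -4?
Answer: -4358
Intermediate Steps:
F(R) = 2*R**2 (F(R) = R*(2*R) = 2*R**2)
I(q) = 32 (I(q) = 2*(-4)**2 = 2*16 = 32)
M(h, m) = 8/3 - h/3 (M(h, m) = (8 - h)/3 = 8/3 - h/3)
M(I(-7), 34) - 4350 = (8/3 - 1/3*32) - 4350 = (8/3 - 32/3) - 4350 = -8 - 4350 = -4358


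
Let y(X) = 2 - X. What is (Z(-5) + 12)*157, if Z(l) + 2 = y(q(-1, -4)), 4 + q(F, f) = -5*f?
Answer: -628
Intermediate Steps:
q(F, f) = -4 - 5*f
Z(l) = -16 (Z(l) = -2 + (2 - (-4 - 5*(-4))) = -2 + (2 - (-4 + 20)) = -2 + (2 - 1*16) = -2 + (2 - 16) = -2 - 14 = -16)
(Z(-5) + 12)*157 = (-16 + 12)*157 = -4*157 = -628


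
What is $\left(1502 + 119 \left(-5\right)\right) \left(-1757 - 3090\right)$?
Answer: $-4396229$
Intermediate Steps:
$\left(1502 + 119 \left(-5\right)\right) \left(-1757 - 3090\right) = \left(1502 - 595\right) \left(-4847\right) = 907 \left(-4847\right) = -4396229$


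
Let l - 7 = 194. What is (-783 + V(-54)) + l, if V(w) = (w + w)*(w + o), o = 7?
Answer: 4494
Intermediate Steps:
V(w) = 2*w*(7 + w) (V(w) = (w + w)*(w + 7) = (2*w)*(7 + w) = 2*w*(7 + w))
l = 201 (l = 7 + 194 = 201)
(-783 + V(-54)) + l = (-783 + 2*(-54)*(7 - 54)) + 201 = (-783 + 2*(-54)*(-47)) + 201 = (-783 + 5076) + 201 = 4293 + 201 = 4494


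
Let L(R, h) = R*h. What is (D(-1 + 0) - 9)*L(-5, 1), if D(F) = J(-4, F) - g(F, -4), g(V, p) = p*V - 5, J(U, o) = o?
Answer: 45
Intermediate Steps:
g(V, p) = -5 + V*p (g(V, p) = V*p - 5 = -5 + V*p)
D(F) = 5 + 5*F (D(F) = F - (-5 + F*(-4)) = F - (-5 - 4*F) = F + (5 + 4*F) = 5 + 5*F)
(D(-1 + 0) - 9)*L(-5, 1) = ((5 + 5*(-1 + 0)) - 9)*(-5*1) = ((5 + 5*(-1)) - 9)*(-5) = ((5 - 5) - 9)*(-5) = (0 - 9)*(-5) = -9*(-5) = 45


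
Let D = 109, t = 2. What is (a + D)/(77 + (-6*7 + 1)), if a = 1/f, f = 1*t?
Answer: 73/24 ≈ 3.0417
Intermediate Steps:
f = 2 (f = 1*2 = 2)
a = 1/2 ≈ 0.50000
(a + D)/(77 + (-6*7 + 1)) = (1/2 + 109)/(77 + (-6*7 + 1)) = (219/2)/(77 + (-42 + 1)) = (219/2)/(77 - 41) = (219/2)/36 = (1/36)*(219/2) = 73/24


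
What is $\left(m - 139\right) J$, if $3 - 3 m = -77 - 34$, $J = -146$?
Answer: $14746$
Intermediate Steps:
$m = 38$ ($m = 1 - \frac{-77 - 34}{3} = 1 - -37 = 1 + 37 = 38$)
$\left(m - 139\right) J = \left(38 - 139\right) \left(-146\right) = \left(-101\right) \left(-146\right) = 14746$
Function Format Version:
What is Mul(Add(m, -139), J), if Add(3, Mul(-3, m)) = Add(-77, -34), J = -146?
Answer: 14746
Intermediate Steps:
m = 38 (m = Add(1, Mul(Rational(-1, 3), Add(-77, -34))) = Add(1, Mul(Rational(-1, 3), -111)) = Add(1, 37) = 38)
Mul(Add(m, -139), J) = Mul(Add(38, -139), -146) = Mul(-101, -146) = 14746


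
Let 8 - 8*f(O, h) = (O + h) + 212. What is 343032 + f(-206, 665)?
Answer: 2743593/8 ≈ 3.4295e+5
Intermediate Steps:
f(O, h) = -51/2 - O/8 - h/8 (f(O, h) = 1 - ((O + h) + 212)/8 = 1 - (212 + O + h)/8 = 1 + (-53/2 - O/8 - h/8) = -51/2 - O/8 - h/8)
343032 + f(-206, 665) = 343032 + (-51/2 - ⅛*(-206) - ⅛*665) = 343032 + (-51/2 + 103/4 - 665/8) = 343032 - 663/8 = 2743593/8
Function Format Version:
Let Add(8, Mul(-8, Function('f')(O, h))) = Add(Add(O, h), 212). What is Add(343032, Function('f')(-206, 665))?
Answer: Rational(2743593, 8) ≈ 3.4295e+5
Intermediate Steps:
Function('f')(O, h) = Add(Rational(-51, 2), Mul(Rational(-1, 8), O), Mul(Rational(-1, 8), h)) (Function('f')(O, h) = Add(1, Mul(Rational(-1, 8), Add(Add(O, h), 212))) = Add(1, Mul(Rational(-1, 8), Add(212, O, h))) = Add(1, Add(Rational(-53, 2), Mul(Rational(-1, 8), O), Mul(Rational(-1, 8), h))) = Add(Rational(-51, 2), Mul(Rational(-1, 8), O), Mul(Rational(-1, 8), h)))
Add(343032, Function('f')(-206, 665)) = Add(343032, Add(Rational(-51, 2), Mul(Rational(-1, 8), -206), Mul(Rational(-1, 8), 665))) = Add(343032, Add(Rational(-51, 2), Rational(103, 4), Rational(-665, 8))) = Add(343032, Rational(-663, 8)) = Rational(2743593, 8)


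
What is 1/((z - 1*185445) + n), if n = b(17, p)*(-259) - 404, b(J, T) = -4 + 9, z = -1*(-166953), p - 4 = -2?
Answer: -1/20191 ≈ -4.9527e-5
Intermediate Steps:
p = 2 (p = 4 - 2 = 2)
z = 166953
b(J, T) = 5
n = -1699 (n = 5*(-259) - 404 = -1295 - 404 = -1699)
1/((z - 1*185445) + n) = 1/((166953 - 1*185445) - 1699) = 1/((166953 - 185445) - 1699) = 1/(-18492 - 1699) = 1/(-20191) = -1/20191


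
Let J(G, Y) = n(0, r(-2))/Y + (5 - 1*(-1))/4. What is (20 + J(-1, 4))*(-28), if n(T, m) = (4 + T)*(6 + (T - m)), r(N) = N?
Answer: -826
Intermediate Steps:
n(T, m) = (4 + T)*(6 + T - m)
J(G, Y) = 3/2 + 32/Y (J(G, Y) = (24 + 0² - 4*(-2) + 10*0 - 1*0*(-2))/Y + (5 - 1*(-1))/4 = (24 + 0 + 8 + 0 + 0)/Y + (5 + 1)*(¼) = 32/Y + 6*(¼) = 32/Y + 3/2 = 3/2 + 32/Y)
(20 + J(-1, 4))*(-28) = (20 + (3/2 + 32/4))*(-28) = (20 + (3/2 + 32*(¼)))*(-28) = (20 + (3/2 + 8))*(-28) = (20 + 19/2)*(-28) = (59/2)*(-28) = -826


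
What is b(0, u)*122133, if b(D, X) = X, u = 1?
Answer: 122133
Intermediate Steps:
b(0, u)*122133 = 1*122133 = 122133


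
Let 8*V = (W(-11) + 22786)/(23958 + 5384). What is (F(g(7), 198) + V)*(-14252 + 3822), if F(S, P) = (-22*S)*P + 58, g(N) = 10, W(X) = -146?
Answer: 6656597333610/14671 ≈ 4.5372e+8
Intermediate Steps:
F(S, P) = 58 - 22*P*S (F(S, P) = -22*P*S + 58 = 58 - 22*P*S)
V = 1415/14671 (V = ((-146 + 22786)/(23958 + 5384))/8 = (22640/29342)/8 = (22640*(1/29342))/8 = (⅛)*(11320/14671) = 1415/14671 ≈ 0.096449)
(F(g(7), 198) + V)*(-14252 + 3822) = ((58 - 22*198*10) + 1415/14671)*(-14252 + 3822) = ((58 - 43560) + 1415/14671)*(-10430) = (-43502 + 1415/14671)*(-10430) = -638216427/14671*(-10430) = 6656597333610/14671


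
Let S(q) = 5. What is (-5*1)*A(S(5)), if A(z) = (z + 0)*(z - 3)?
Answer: -50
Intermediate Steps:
A(z) = z*(-3 + z)
(-5*1)*A(S(5)) = (-5*1)*(5*(-3 + 5)) = -25*2 = -5*10 = -50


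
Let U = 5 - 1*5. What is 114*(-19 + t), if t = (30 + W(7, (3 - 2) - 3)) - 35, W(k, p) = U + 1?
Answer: -2622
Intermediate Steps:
U = 0 (U = 5 - 5 = 0)
W(k, p) = 1 (W(k, p) = 0 + 1 = 1)
t = -4 (t = (30 + 1) - 35 = 31 - 35 = -4)
114*(-19 + t) = 114*(-19 - 4) = 114*(-23) = -2622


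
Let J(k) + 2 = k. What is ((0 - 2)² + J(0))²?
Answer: 4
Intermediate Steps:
J(k) = -2 + k
((0 - 2)² + J(0))² = ((0 - 2)² + (-2 + 0))² = ((-2)² - 2)² = (4 - 2)² = 2² = 4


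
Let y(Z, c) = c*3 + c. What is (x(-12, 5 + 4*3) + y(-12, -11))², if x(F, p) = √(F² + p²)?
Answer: (44 - √433)² ≈ 537.84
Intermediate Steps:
y(Z, c) = 4*c (y(Z, c) = 3*c + c = 4*c)
(x(-12, 5 + 4*3) + y(-12, -11))² = (√((-12)² + (5 + 4*3)²) + 4*(-11))² = (√(144 + (5 + 12)²) - 44)² = (√(144 + 17²) - 44)² = (√(144 + 289) - 44)² = (√433 - 44)² = (-44 + √433)²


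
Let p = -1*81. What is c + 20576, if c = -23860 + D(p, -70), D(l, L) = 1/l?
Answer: -266005/81 ≈ -3284.0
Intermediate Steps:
p = -81
c = -1932661/81 (c = -23860 + 1/(-81) = -23860 - 1/81 = -1932661/81 ≈ -23860.)
c + 20576 = -1932661/81 + 20576 = -266005/81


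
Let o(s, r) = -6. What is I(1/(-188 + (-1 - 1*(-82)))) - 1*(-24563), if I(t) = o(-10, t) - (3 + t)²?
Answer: 281050693/11449 ≈ 24548.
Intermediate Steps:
I(t) = -6 - (3 + t)²
I(1/(-188 + (-1 - 1*(-82)))) - 1*(-24563) = (-6 - (3 + 1/(-188 + (-1 - 1*(-82))))²) - 1*(-24563) = (-6 - (3 + 1/(-188 + (-1 + 82)))²) + 24563 = (-6 - (3 + 1/(-188 + 81))²) + 24563 = (-6 - (3 + 1/(-107))²) + 24563 = (-6 - (3 - 1/107)²) + 24563 = (-6 - (320/107)²) + 24563 = (-6 - 1*102400/11449) + 24563 = (-6 - 102400/11449) + 24563 = -171094/11449 + 24563 = 281050693/11449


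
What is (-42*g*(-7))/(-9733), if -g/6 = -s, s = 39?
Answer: -68796/9733 ≈ -7.0683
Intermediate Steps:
g = 234 (g = -(-6)*39 = -6*(-39) = 234)
(-42*g*(-7))/(-9733) = (-42*234*(-7))/(-9733) = -9828*(-7)*(-1/9733) = 68796*(-1/9733) = -68796/9733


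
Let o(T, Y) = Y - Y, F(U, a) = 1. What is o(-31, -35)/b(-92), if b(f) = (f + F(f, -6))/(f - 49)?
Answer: 0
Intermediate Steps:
o(T, Y) = 0
b(f) = (1 + f)/(-49 + f) (b(f) = (f + 1)/(f - 49) = (1 + f)/(-49 + f))
o(-31, -35)/b(-92) = 0/(((1 - 92)/(-49 - 92))) = 0/((-91/(-141))) = 0/((-1/141*(-91))) = 0/(91/141) = 0*(141/91) = 0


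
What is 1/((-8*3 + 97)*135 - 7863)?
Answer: 1/1992 ≈ 0.00050201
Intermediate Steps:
1/((-8*3 + 97)*135 - 7863) = 1/((-24 + 97)*135 - 7863) = 1/(73*135 - 7863) = 1/(9855 - 7863) = 1/1992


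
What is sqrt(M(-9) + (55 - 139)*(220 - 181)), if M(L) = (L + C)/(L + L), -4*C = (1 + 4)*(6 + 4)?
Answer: I*sqrt(117893)/6 ≈ 57.226*I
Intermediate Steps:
C = -25/2 (C = -(1 + 4)*(6 + 4)/4 = -5*10/4 = -1/4*50 = -25/2 ≈ -12.500)
M(L) = (-25/2 + L)/(2*L) (M(L) = (L - 25/2)/(L + L) = (-25/2 + L)/((2*L)) = (-25/2 + L)*(1/(2*L)) = (-25/2 + L)/(2*L))
sqrt(M(-9) + (55 - 139)*(220 - 181)) = sqrt((1/4)*(-25 + 2*(-9))/(-9) + (55 - 139)*(220 - 181)) = sqrt((1/4)*(-1/9)*(-25 - 18) - 84*39) = sqrt((1/4)*(-1/9)*(-43) - 3276) = sqrt(43/36 - 3276) = sqrt(-117893/36) = I*sqrt(117893)/6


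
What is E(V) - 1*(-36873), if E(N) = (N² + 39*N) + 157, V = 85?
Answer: 47570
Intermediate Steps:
E(N) = 157 + N² + 39*N
E(V) - 1*(-36873) = (157 + 85² + 39*85) - 1*(-36873) = (157 + 7225 + 3315) + 36873 = 10697 + 36873 = 47570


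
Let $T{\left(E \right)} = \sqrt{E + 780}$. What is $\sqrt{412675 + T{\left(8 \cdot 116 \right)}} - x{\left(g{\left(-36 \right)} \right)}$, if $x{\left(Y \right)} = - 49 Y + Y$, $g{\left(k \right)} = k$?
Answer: $-1728 + \sqrt{412675 + 2 \sqrt{427}} \approx -1085.6$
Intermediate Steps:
$T{\left(E \right)} = \sqrt{780 + E}$
$x{\left(Y \right)} = - 48 Y$
$\sqrt{412675 + T{\left(8 \cdot 116 \right)}} - x{\left(g{\left(-36 \right)} \right)} = \sqrt{412675 + \sqrt{780 + 8 \cdot 116}} - \left(-48\right) \left(-36\right) = \sqrt{412675 + \sqrt{780 + 928}} - 1728 = \sqrt{412675 + \sqrt{1708}} - 1728 = \sqrt{412675 + 2 \sqrt{427}} - 1728 = -1728 + \sqrt{412675 + 2 \sqrt{427}}$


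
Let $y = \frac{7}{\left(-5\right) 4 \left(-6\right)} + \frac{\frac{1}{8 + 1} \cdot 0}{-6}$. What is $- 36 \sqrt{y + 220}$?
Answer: $- \frac{3 \sqrt{792210}}{5} \approx -534.04$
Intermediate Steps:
$y = \frac{7}{120}$ ($y = \frac{7}{\left(-20\right) \left(-6\right)} + \frac{1}{9} \cdot 0 \left(- \frac{1}{6}\right) = \frac{7}{120} + \frac{1}{9} \cdot 0 \left(- \frac{1}{6}\right) = 7 \cdot \frac{1}{120} + 0 \left(- \frac{1}{6}\right) = \frac{7}{120} + 0 = \frac{7}{120} \approx 0.058333$)
$- 36 \sqrt{y + 220} = - 36 \sqrt{\frac{7}{120} + 220} = - 36 \sqrt{\frac{26407}{120}} = - 36 \frac{\sqrt{792210}}{60} = - \frac{3 \sqrt{792210}}{5}$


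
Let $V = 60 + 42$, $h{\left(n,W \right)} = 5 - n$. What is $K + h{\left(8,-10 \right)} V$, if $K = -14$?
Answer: $-320$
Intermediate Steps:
$V = 102$
$K + h{\left(8,-10 \right)} V = -14 + \left(5 - 8\right) 102 = -14 - 306 = -320$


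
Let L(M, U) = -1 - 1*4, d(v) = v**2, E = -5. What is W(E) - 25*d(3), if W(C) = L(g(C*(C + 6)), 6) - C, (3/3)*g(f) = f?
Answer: -225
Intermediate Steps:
g(f) = f
L(M, U) = -5 (L(M, U) = -1 - 4 = -5)
W(C) = -5 - C
W(E) - 25*d(3) = (-5 - 1*(-5)) - 25*3**2 = (-5 + 5) - 25*9 = 0 - 225 = -225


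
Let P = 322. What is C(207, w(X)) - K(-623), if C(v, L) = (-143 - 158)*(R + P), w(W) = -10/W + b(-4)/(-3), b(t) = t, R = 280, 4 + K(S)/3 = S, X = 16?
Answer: -179321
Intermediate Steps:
K(S) = -12 + 3*S
w(W) = 4/3 - 10/W (w(W) = -10/W - 4/(-3) = -10/W - 4*(-1/3) = -10/W + 4/3 = 4/3 - 10/W)
C(v, L) = -181202 (C(v, L) = (-143 - 158)*(280 + 322) = -301*602 = -181202)
C(207, w(X)) - K(-623) = -181202 - (-12 + 3*(-623)) = -181202 - (-12 - 1869) = -181202 - 1*(-1881) = -181202 + 1881 = -179321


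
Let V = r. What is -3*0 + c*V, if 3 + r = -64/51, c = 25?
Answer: -5425/51 ≈ -106.37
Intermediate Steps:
r = -217/51 (r = -3 - 64/51 = -217/51 ≈ -4.2549)
V = -217/51 ≈ -4.2549
-3*0 + c*V = -3*0 + 25*(-217/51) = 0 - 5425/51 = -5425/51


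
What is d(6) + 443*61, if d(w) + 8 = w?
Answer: 27021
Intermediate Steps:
d(w) = -8 + w
d(6) + 443*61 = (-8 + 6) + 443*61 = -2 + 27023 = 27021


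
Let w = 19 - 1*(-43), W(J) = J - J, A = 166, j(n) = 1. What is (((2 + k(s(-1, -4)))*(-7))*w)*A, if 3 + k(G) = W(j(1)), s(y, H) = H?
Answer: 72044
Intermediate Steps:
W(J) = 0
k(G) = -3 (k(G) = -3 + 0 = -3)
w = 62 (w = 19 + 43 = 62)
(((2 + k(s(-1, -4)))*(-7))*w)*A = (((2 - 3)*(-7))*62)*166 = (-1*(-7)*62)*166 = (7*62)*166 = 434*166 = 72044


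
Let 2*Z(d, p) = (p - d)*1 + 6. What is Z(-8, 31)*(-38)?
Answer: -855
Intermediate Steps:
Z(d, p) = 3 + p/2 - d/2 (Z(d, p) = ((p - d)*1 + 6)/2 = ((p - d) + 6)/2 = (6 + p - d)/2 = 3 + p/2 - d/2)
Z(-8, 31)*(-38) = (3 + (1/2)*31 - 1/2*(-8))*(-38) = (3 + 31/2 + 4)*(-38) = (45/2)*(-38) = -855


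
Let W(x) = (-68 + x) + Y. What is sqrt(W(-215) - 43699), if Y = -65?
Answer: I*sqrt(44047) ≈ 209.87*I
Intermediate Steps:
W(x) = -133 + x (W(x) = (-68 + x) - 65 = -133 + x)
sqrt(W(-215) - 43699) = sqrt((-133 - 215) - 43699) = sqrt(-348 - 43699) = sqrt(-44047) = I*sqrt(44047)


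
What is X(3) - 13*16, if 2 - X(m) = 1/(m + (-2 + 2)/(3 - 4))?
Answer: -619/3 ≈ -206.33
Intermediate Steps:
X(m) = 2 - 1/m (X(m) = 2 - 1/(m + (-2 + 2)/(3 - 4)) = 2 - 1/(m + 0/(-1)) = 2 - 1/(m + 0*(-1)) = 2 - 1/(m + 0) = 2 - 1/m)
X(3) - 13*16 = (2 - 1/3) - 13*16 = (2 - 1*⅓) - 208 = (2 - ⅓) - 208 = 5/3 - 208 = -619/3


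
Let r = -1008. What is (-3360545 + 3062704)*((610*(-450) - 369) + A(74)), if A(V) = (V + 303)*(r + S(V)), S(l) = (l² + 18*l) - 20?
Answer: -567146151631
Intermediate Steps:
S(l) = -20 + l² + 18*l
A(V) = (303 + V)*(-1028 + V² + 18*V) (A(V) = (V + 303)*(-1008 + (-20 + V² + 18*V)) = (303 + V)*(-1028 + V² + 18*V))
(-3360545 + 3062704)*((610*(-450) - 369) + A(74)) = (-3360545 + 3062704)*((610*(-450) - 369) + (-311484 + 74³ + 321*74² + 4426*74)) = -297841*((-274500 - 369) + (-311484 + 405224 + 321*5476 + 327524)) = -297841*(-274869 + (-311484 + 405224 + 1757796 + 327524)) = -297841*(-274869 + 2179060) = -297841*1904191 = -567146151631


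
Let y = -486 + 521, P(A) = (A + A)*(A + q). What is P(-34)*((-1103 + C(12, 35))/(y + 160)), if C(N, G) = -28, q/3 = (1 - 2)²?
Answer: -61132/5 ≈ -12226.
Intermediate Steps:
q = 3 (q = 3*(1 - 2)² = 3*(-1)² = 3*1 = 3)
P(A) = 2*A*(3 + A) (P(A) = (A + A)*(A + 3) = (2*A)*(3 + A) = 2*A*(3 + A))
y = 35
P(-34)*((-1103 + C(12, 35))/(y + 160)) = (2*(-34)*(3 - 34))*((-1103 - 28)/(35 + 160)) = (2*(-34)*(-31))*(-1131/195) = 2108*(-1131*1/195) = 2108*(-29/5) = -61132/5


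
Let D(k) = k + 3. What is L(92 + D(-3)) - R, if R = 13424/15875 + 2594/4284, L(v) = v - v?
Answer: -49344083/34004250 ≈ -1.4511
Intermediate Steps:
D(k) = 3 + k
L(v) = 0
R = 49344083/34004250 (R = 13424*(1/15875) + 2594*(1/4284) = 13424/15875 + 1297/2142 = 49344083/34004250 ≈ 1.4511)
L(92 + D(-3)) - R = 0 - 1*49344083/34004250 = 0 - 49344083/34004250 = -49344083/34004250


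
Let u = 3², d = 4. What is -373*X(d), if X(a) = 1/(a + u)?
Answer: -373/13 ≈ -28.692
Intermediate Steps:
u = 9
X(a) = 1/(9 + a) (X(a) = 1/(a + 9) = 1/(9 + a))
-373*X(d) = -373/(9 + 4) = -373/13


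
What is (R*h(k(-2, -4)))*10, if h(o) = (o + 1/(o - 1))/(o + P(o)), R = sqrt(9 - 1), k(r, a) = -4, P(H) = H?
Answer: 21*sqrt(2)/2 ≈ 14.849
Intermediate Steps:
R = 2*sqrt(2) (R = sqrt(8) = 2*sqrt(2) ≈ 2.8284)
h(o) = (o + 1/(-1 + o))/(2*o) (h(o) = (o + 1/(o - 1))/(o + o) = (o + 1/(-1 + o))/((2*o)) = (o + 1/(-1 + o))*(1/(2*o)) = (o + 1/(-1 + o))/(2*o))
(R*h(k(-2, -4)))*10 = ((2*sqrt(2))*((1/2)*(1 + (-4)**2 - 1*(-4))/(-4*(-1 - 4))))*10 = ((2*sqrt(2))*((1/2)*(-1/4)*(1 + 16 + 4)/(-5)))*10 = ((2*sqrt(2))*((1/2)*(-1/4)*(-1/5)*21))*10 = ((2*sqrt(2))*(21/40))*10 = (21*sqrt(2)/20)*10 = 21*sqrt(2)/2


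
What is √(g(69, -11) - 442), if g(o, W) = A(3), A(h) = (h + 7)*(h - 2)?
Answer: 12*I*√3 ≈ 20.785*I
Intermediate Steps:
A(h) = (-2 + h)*(7 + h) (A(h) = (7 + h)*(-2 + h) = (-2 + h)*(7 + h))
g(o, W) = 10 (g(o, W) = -14 + 3² + 5*3 = -14 + 9 + 15 = 10)
√(g(69, -11) - 442) = √(10 - 442) = √(-432) = 12*I*√3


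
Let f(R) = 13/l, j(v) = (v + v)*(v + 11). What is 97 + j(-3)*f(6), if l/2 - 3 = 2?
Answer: 173/5 ≈ 34.600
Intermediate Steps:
l = 10 (l = 6 + 2*2 = 6 + 4 = 10)
j(v) = 2*v*(11 + v) (j(v) = (2*v)*(11 + v) = 2*v*(11 + v))
f(R) = 13/10
97 + j(-3)*f(6) = 97 + (2*(-3)*(11 - 3))*(13/10) = 97 + (2*(-3)*8)*(13/10) = 97 - 48*13/10 = 97 - 312/5 = 173/5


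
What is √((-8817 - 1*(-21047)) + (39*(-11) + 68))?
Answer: √11869 ≈ 108.94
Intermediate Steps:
√((-8817 - 1*(-21047)) + (39*(-11) + 68)) = √((-8817 + 21047) + (-429 + 68)) = √(12230 - 361) = √11869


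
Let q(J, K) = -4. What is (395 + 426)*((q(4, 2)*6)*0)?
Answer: 0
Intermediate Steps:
(395 + 426)*((q(4, 2)*6)*0) = (395 + 426)*(-4*6*0) = 821*(-24*0) = 821*0 = 0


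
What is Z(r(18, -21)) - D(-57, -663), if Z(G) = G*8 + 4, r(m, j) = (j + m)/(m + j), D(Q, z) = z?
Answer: 675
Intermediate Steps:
r(m, j) = 1 (r(m, j) = (j + m)/(j + m) = 1)
Z(G) = 4 + 8*G (Z(G) = 8*G + 4 = 4 + 8*G)
Z(r(18, -21)) - D(-57, -663) = (4 + 8*1) - 1*(-663) = (4 + 8) + 663 = 12 + 663 = 675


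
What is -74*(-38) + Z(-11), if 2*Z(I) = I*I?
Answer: 5745/2 ≈ 2872.5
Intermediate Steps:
Z(I) = I²/2 (Z(I) = (I*I)/2 = I²/2)
-74*(-38) + Z(-11) = -74*(-38) + (½)*(-11)² = 2812 + (½)*121 = 2812 + 121/2 = 5745/2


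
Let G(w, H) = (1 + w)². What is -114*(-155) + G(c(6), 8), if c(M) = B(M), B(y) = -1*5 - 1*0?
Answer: 17686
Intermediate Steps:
B(y) = -5 (B(y) = -5 + 0 = -5)
c(M) = -5
-114*(-155) + G(c(6), 8) = -114*(-155) + (1 - 5)² = 17670 + (-4)² = 17670 + 16 = 17686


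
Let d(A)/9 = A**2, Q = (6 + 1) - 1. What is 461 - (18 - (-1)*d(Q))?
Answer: 119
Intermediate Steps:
Q = 6 (Q = 7 - 1 = 6)
d(A) = 9*A**2
461 - (18 - (-1)*d(Q)) = 461 - (18 - (-1)*9*6**2) = 461 - (18 - (-1)*9*36) = 461 - (18 - (-1)*324) = 461 - (18 - 1*(-324)) = 461 - (18 + 324) = 461 - 1*342 = 461 - 342 = 119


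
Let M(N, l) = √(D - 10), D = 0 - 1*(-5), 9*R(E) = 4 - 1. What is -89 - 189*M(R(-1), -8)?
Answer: -89 - 189*I*√5 ≈ -89.0 - 422.62*I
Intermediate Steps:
R(E) = ⅓ (R(E) = (4 - 1)/9 = (⅑)*3 = ⅓)
D = 5 (D = 0 + 5 = 5)
M(N, l) = I*√5 (M(N, l) = √(5 - 10) = √(-5) = I*√5)
-89 - 189*M(R(-1), -8) = -89 - 189*I*√5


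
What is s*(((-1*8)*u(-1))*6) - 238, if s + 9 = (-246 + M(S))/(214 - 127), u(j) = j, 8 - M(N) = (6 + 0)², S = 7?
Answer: -23814/29 ≈ -821.17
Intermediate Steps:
M(N) = -28 (M(N) = 8 - (6 + 0)² = 8 - 1*6² = 8 - 1*36 = 8 - 36 = -28)
s = -1057/87 (s = -9 + (-246 - 28)/(214 - 127) = -9 - 274/87 = -1057/87 ≈ -12.149)
s*(((-1*8)*u(-1))*6) - 238 = -1057*-1*8*(-1)*6/87 - 238 = -1057*(-8*(-1))*6/87 - 238 = -8456*6/87 - 238 = -1057/87*48 - 238 = -16912/29 - 238 = -23814/29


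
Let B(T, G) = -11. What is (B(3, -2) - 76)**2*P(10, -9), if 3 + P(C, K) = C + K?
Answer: -15138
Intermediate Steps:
P(C, K) = -3 + C + K (P(C, K) = -3 + (C + K) = -3 + C + K)
(B(3, -2) - 76)**2*P(10, -9) = (-11 - 76)**2*(-3 + 10 - 9) = (-87)**2*(-2) = 7569*(-2) = -15138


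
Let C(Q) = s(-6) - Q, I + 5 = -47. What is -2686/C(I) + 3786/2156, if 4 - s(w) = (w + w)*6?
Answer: -663301/34496 ≈ -19.228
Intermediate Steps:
I = -52 (I = -5 - 47 = -52)
s(w) = 4 - 12*w (s(w) = 4 - (w + w)*6 = 4 - 2*w*6 = 4 - 12*w)
C(Q) = 76 - Q (C(Q) = (4 - 12*(-6)) - Q = (4 + 72) - Q = 76 - Q)
-2686/C(I) + 3786/2156 = -2686/(76 - 1*(-52)) + 3786/2156 = -2686/(76 + 52) + 3786*(1/2156) = -2686/128 + 1893/1078 = -2686*1/128 + 1893/1078 = -1343/64 + 1893/1078 = -663301/34496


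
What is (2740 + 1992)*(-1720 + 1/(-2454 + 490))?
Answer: -3996269823/491 ≈ -8.1390e+6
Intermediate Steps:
(2740 + 1992)*(-1720 + 1/(-2454 + 490)) = 4732*(-1720 + 1/(-1964)) = 4732*(-1720 - 1/1964) = 4732*(-3378081/1964) = -3996269823/491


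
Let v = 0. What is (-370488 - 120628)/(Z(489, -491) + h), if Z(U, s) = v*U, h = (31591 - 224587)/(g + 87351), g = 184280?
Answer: 33350582549/48249 ≈ 6.9122e+5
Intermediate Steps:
h = -192996/271631 (h = (31591 - 224587)/(184280 + 87351) = -192996/271631 ≈ -0.71051)
Z(U, s) = 0 (Z(U, s) = 0*U = 0)
(-370488 - 120628)/(Z(489, -491) + h) = (-370488 - 120628)/(0 - 192996/271631) = -491116/(-192996/271631) = -491116*(-271631/192996) = 33350582549/48249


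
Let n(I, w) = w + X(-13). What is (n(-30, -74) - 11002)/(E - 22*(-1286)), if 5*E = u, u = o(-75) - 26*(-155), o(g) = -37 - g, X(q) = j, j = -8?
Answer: -13855/36382 ≈ -0.38082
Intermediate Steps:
X(q) = -8
n(I, w) = -8 + w (n(I, w) = w - 8 = -8 + w)
u = 4068 (u = (-37 - 1*(-75)) - 26*(-155) = (-37 + 75) + 4030 = 38 + 4030 = 4068)
E = 4068/5 (E = (⅕)*4068 = 4068/5 ≈ 813.60)
(n(-30, -74) - 11002)/(E - 22*(-1286)) = ((-8 - 74) - 11002)/(4068/5 - 22*(-1286)) = (-82 - 11002)/(4068/5 + 28292) = -11084/145528/5 = -11084*5/145528 = -13855/36382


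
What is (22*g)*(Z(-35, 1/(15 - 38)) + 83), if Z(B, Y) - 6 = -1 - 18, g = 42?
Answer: 64680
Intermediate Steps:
Z(B, Y) = -13 (Z(B, Y) = 6 + (-1 - 18) = 6 - 19 = -13)
(22*g)*(Z(-35, 1/(15 - 38)) + 83) = (22*42)*(-13 + 83) = 924*70 = 64680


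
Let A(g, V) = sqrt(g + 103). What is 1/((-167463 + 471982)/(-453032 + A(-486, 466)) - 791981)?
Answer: -162544729213320875/128732446446393105080184 + 304519*I*sqrt(383)/128732446446393105080184 ≈ -1.2627e-6 + 4.6294e-17*I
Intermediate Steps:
A(g, V) = sqrt(103 + g)
1/((-167463 + 471982)/(-453032 + A(-486, 466)) - 791981) = 1/((-167463 + 471982)/(-453032 + sqrt(103 - 486)) - 791981) = 1/(304519/(-453032 + sqrt(-383)) - 791981) = 1/(304519/(-453032 + I*sqrt(383)) - 791981) = 1/(-791981 + 304519/(-453032 + I*sqrt(383)))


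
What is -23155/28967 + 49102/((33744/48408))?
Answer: 1434411225924/20363801 ≈ 70439.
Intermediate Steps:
-23155/28967 + 49102/((33744/48408)) = -23155*1/28967 + 49102/((33744*(1/48408))) = -23155/28967 + 49102/(1406/2017) = -23155/28967 + 49102*(2017/1406) = -23155/28967 + 49519367/703 = 1434411225924/20363801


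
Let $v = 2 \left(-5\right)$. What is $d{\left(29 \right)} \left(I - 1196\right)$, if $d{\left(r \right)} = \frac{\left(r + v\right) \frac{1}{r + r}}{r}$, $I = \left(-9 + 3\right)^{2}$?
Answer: $- \frac{380}{29} \approx -13.103$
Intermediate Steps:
$I = 36$ ($I = \left(-6\right)^{2} = 36$)
$v = -10$
$d{\left(r \right)} = \frac{-10 + r}{2 r^{2}}$ ($d{\left(r \right)} = \frac{\left(r - 10\right) \frac{1}{r + r}}{r} = \frac{\left(-10 + r\right) \frac{1}{2 r}}{r} = \frac{\frac{1}{2} \frac{1}{r} \left(-10 + r\right)}{r} = \frac{-10 + r}{2 r^{2}}$)
$d{\left(29 \right)} \left(I - 1196\right) = \frac{-10 + 29}{2 \cdot 841} \left(36 - 1196\right) = \frac{1}{2} \cdot \frac{1}{841} \cdot 19 \left(-1160\right) = \frac{19}{1682} \left(-1160\right) = - \frac{380}{29}$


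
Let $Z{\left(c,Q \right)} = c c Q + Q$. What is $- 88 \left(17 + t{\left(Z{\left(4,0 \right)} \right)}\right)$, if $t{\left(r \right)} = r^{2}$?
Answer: $-1496$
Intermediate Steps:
$Z{\left(c,Q \right)} = Q + Q c^{2}$ ($Z{\left(c,Q \right)} = c^{2} Q + Q = Q c^{2} + Q = Q + Q c^{2}$)
$- 88 \left(17 + t{\left(Z{\left(4,0 \right)} \right)}\right) = - 88 \left(17 + \left(0 \left(1 + 4^{2}\right)\right)^{2}\right) = - 88 \left(17 + \left(0 \left(1 + 16\right)\right)^{2}\right) = - 88 \left(17 + \left(0 \cdot 17\right)^{2}\right) = - 88 \left(17 + 0^{2}\right) = - 88 \left(17 + 0\right) = \left(-88\right) 17 = -1496$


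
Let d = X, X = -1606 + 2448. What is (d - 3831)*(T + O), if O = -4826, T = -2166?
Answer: 20899088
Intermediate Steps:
X = 842
d = 842
(d - 3831)*(T + O) = (842 - 3831)*(-2166 - 4826) = -2989*(-6992) = 20899088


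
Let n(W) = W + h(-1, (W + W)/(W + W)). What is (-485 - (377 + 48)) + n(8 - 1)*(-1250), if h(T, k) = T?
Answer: -8410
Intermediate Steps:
n(W) = -1 + W (n(W) = W - 1 = -1 + W)
(-485 - (377 + 48)) + n(8 - 1)*(-1250) = (-485 - (377 + 48)) + (-1 + (8 - 1))*(-1250) = (-485 - 1*425) + (-1 + 7)*(-1250) = (-485 - 425) + 6*(-1250) = -910 - 7500 = -8410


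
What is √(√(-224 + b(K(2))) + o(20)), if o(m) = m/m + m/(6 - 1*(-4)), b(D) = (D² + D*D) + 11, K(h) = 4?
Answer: √(3 + I*√181) ≈ 2.8969 + 2.3221*I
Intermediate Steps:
b(D) = 11 + 2*D² (b(D) = (D² + D²) + 11 = 2*D² + 11 = 11 + 2*D²)
o(m) = 1 + m/10 (o(m) = 1 + m/(6 + 4) = 1 + m/10)
√(√(-224 + b(K(2))) + o(20)) = √(√(-224 + (11 + 2*4²)) + (1 + (⅒)*20)) = √(√(-224 + (11 + 2*16)) + (1 + 2)) = √(√(-224 + (11 + 32)) + 3) = √(√(-224 + 43) + 3) = √(√(-181) + 3) = √(I*√181 + 3) = √(3 + I*√181)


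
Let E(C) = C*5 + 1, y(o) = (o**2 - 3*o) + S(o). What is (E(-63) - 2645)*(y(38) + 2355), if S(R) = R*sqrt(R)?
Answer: -10903915 - 112442*sqrt(38) ≈ -1.1597e+7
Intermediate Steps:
S(R) = R**(3/2)
y(o) = o**2 + o**(3/2) - 3*o (y(o) = (o**2 - 3*o) + o**(3/2) = o**2 + o**(3/2) - 3*o)
E(C) = 1 + 5*C (E(C) = 5*C + 1 = 1 + 5*C)
(E(-63) - 2645)*(y(38) + 2355) = ((1 + 5*(-63)) - 2645)*((38**2 + 38**(3/2) - 3*38) + 2355) = ((1 - 315) - 2645)*((1444 + 38*sqrt(38) - 114) + 2355) = (-314 - 2645)*((1330 + 38*sqrt(38)) + 2355) = -2959*(3685 + 38*sqrt(38)) = -10903915 - 112442*sqrt(38)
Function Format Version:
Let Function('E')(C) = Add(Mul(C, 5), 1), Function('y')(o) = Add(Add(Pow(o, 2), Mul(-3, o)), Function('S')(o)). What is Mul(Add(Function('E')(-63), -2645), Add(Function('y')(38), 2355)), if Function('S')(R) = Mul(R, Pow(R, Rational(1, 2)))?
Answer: Add(-10903915, Mul(-112442, Pow(38, Rational(1, 2)))) ≈ -1.1597e+7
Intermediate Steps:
Function('S')(R) = Pow(R, Rational(3, 2))
Function('y')(o) = Add(Pow(o, 2), Pow(o, Rational(3, 2)), Mul(-3, o)) (Function('y')(o) = Add(Add(Pow(o, 2), Mul(-3, o)), Pow(o, Rational(3, 2))) = Add(Pow(o, 2), Pow(o, Rational(3, 2)), Mul(-3, o)))
Function('E')(C) = Add(1, Mul(5, C)) (Function('E')(C) = Add(Mul(5, C), 1) = Add(1, Mul(5, C)))
Mul(Add(Function('E')(-63), -2645), Add(Function('y')(38), 2355)) = Mul(Add(Add(1, Mul(5, -63)), -2645), Add(Add(Pow(38, 2), Pow(38, Rational(3, 2)), Mul(-3, 38)), 2355)) = Mul(Add(Add(1, -315), -2645), Add(Add(1444, Mul(38, Pow(38, Rational(1, 2))), -114), 2355)) = Mul(Add(-314, -2645), Add(Add(1330, Mul(38, Pow(38, Rational(1, 2)))), 2355)) = Mul(-2959, Add(3685, Mul(38, Pow(38, Rational(1, 2))))) = Add(-10903915, Mul(-112442, Pow(38, Rational(1, 2))))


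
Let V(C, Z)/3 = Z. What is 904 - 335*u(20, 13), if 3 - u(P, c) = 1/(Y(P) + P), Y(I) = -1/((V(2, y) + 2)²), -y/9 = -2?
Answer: -5284059/62719 ≈ -84.250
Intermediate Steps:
y = 18 (y = -9*(-2) = 18)
V(C, Z) = 3*Z
Y(I) = -1/3136 (Y(I) = -1/((3*18 + 2)²) = -1/((54 + 2)²) = -1/(56²) = -1/3136)
u(P, c) = 3 - 1/(-1/3136 + P)
904 - 335*u(20, 13) = 904 - 335*(-3139 + 9408*20)/(-1 + 3136*20) = 904 - 335*(-3139 + 188160)/(-1 + 62720) = 904 - 335*185021/62719 = 904 - 61982035/62719 = -5284059/62719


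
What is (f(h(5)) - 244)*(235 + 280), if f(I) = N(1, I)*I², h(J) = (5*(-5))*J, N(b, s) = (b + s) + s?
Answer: -2003797535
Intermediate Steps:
N(b, s) = b + 2*s
h(J) = -25*J
f(I) = I²*(1 + 2*I) (f(I) = (1 + 2*I)*I² = I²*(1 + 2*I))
(f(h(5)) - 244)*(235 + 280) = ((-25*5)²*(1 + 2*(-25*5)) - 244)*(235 + 280) = ((-125)²*(1 + 2*(-125)) - 244)*515 = (15625*(1 - 250) - 244)*515 = (15625*(-249) - 244)*515 = (-3890625 - 244)*515 = -3890869*515 = -2003797535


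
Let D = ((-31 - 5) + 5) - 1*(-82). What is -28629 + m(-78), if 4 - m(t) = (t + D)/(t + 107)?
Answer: -830098/29 ≈ -28624.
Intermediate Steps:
D = 51 (D = (-36 + 5) + 82 = -31 + 82 = 51)
m(t) = 4 - (51 + t)/(107 + t) (m(t) = 4 - (t + 51)/(t + 107) = 4 - (51 + t)/(107 + t))
-28629 + m(-78) = -28629 + (377 + 3*(-78))/(107 - 78) = -28629 + (377 - 234)/29 = -28629 + (1/29)*143 = -28629 + 143/29 = -830098/29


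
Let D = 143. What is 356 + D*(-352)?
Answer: -49980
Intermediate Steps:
356 + D*(-352) = 356 + 143*(-352) = 356 - 50336 = -49980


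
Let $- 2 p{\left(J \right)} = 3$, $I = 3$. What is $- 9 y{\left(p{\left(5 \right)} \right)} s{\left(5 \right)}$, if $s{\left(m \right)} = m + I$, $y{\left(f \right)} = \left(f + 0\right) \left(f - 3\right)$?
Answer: $-486$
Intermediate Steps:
$p{\left(J \right)} = - \frac{3}{2}$ ($p{\left(J \right)} = \left(- \frac{1}{2}\right) 3 = - \frac{3}{2}$)
$y{\left(f \right)} = f \left(-3 + f\right)$
$s{\left(m \right)} = 3 + m$ ($s{\left(m \right)} = m + 3 = 3 + m$)
$- 9 y{\left(p{\left(5 \right)} \right)} s{\left(5 \right)} = - 9 \left(- \frac{3 \left(-3 - \frac{3}{2}\right)}{2}\right) \left(3 + 5\right) = - 9 \left(\left(- \frac{3}{2}\right) \left(- \frac{9}{2}\right)\right) 8 = \left(-9\right) \frac{27}{4} \cdot 8 = \left(- \frac{243}{4}\right) 8 = -486$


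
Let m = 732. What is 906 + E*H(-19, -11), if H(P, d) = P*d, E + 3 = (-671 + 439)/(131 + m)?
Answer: 192289/863 ≈ 222.81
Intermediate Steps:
E = -2821/863 (E = -3 + (-671 + 439)/(131 + 732) = -3 - 232/863 = -2821/863 ≈ -3.2688)
906 + E*H(-19, -11) = 906 - (-53599)*(-11)/863 = 906 - 2821/863*209 = 906 - 589589/863 = 192289/863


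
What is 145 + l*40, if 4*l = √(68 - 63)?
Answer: 145 + 10*√5 ≈ 167.36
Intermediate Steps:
l = √5/4 (l = √(68 - 63)/4 = √5/4 ≈ 0.55902)
145 + l*40 = 145 + (√5/4)*40 = 145 + 10*√5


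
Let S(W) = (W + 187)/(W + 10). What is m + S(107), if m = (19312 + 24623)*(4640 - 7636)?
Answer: -5133541042/39 ≈ -1.3163e+8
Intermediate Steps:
m = -131629260 (m = 43935*(-2996) = -131629260)
S(W) = (187 + W)/(10 + W)
m + S(107) = -131629260 + (187 + 107)/(10 + 107) = -131629260 + 294/117 = -131629260 + (1/117)*294 = -131629260 + 98/39 = -5133541042/39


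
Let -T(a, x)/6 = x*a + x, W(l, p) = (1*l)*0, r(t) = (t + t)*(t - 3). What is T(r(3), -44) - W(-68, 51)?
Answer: 264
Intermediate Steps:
r(t) = 2*t*(-3 + t) (r(t) = (2*t)*(-3 + t) = 2*t*(-3 + t))
W(l, p) = 0 (W(l, p) = l*0 = 0)
T(a, x) = -6*x - 6*a*x (T(a, x) = -6*(x*a + x) = -6*(a*x + x) = -6*(x + a*x) = -6*x - 6*a*x)
T(r(3), -44) - W(-68, 51) = -6*(-44)*(1 + 2*3*(-3 + 3)) - 1*0 = -6*(-44)*(1 + 2*3*0) + 0 = -6*(-44)*(1 + 0) + 0 = -6*(-44)*1 + 0 = 264 + 0 = 264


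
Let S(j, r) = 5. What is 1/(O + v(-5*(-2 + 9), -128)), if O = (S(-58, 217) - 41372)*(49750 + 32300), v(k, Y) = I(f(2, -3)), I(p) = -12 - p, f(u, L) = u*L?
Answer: -1/3394162356 ≈ -2.9462e-10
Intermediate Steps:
f(u, L) = L*u
v(k, Y) = -6 (v(k, Y) = -12 - (-3)*2 = -12 - 1*(-6) = -12 + 6 = -6)
O = -3394162350 (O = (5 - 41372)*(49750 + 32300) = -41367*82050 = -3394162350)
1/(O + v(-5*(-2 + 9), -128)) = 1/(-3394162350 - 6) = 1/(-3394162356) = -1/3394162356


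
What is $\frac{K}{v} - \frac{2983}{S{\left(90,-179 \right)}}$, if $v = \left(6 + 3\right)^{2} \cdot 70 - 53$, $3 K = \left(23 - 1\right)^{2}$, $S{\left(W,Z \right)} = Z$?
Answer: $\frac{50353169}{3016329} \approx 16.694$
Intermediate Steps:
$K = \frac{484}{3}$ ($K = \frac{\left(23 - 1\right)^{2}}{3} = \frac{22^{2}}{3} = \frac{1}{3} \cdot 484 = \frac{484}{3} \approx 161.33$)
$v = 5617$ ($v = 9^{2} \cdot 70 - 53 = 81 \cdot 70 - 53 = 5670 - 53 = 5617$)
$\frac{K}{v} - \frac{2983}{S{\left(90,-179 \right)}} = \frac{484}{3 \cdot 5617} - \frac{2983}{-179} = \frac{484}{3} \cdot \frac{1}{5617} - - \frac{2983}{179} = \frac{484}{16851} + \frac{2983}{179} = \frac{50353169}{3016329}$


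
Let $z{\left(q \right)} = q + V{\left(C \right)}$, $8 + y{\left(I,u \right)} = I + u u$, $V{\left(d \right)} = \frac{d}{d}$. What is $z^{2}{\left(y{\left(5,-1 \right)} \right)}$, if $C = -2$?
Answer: $1$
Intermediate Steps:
$V{\left(d \right)} = 1$
$y{\left(I,u \right)} = -8 + I + u^{2}$ ($y{\left(I,u \right)} = -8 + \left(I + u u\right) = -8 + \left(I + u^{2}\right) = -8 + I + u^{2}$)
$z{\left(q \right)} = 1 + q$ ($z{\left(q \right)} = q + 1 = 1 + q$)
$z^{2}{\left(y{\left(5,-1 \right)} \right)} = \left(1 + \left(-8 + 5 + \left(-1\right)^{2}\right)\right)^{2} = \left(1 + \left(-8 + 5 + 1\right)\right)^{2} = \left(1 - 2\right)^{2} = \left(-1\right)^{2} = 1$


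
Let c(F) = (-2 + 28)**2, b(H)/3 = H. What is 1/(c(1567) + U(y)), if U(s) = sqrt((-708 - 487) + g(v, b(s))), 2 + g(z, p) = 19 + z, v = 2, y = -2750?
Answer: 169/114538 - 7*I*sqrt(6)/229076 ≈ 0.0014755 - 7.485e-5*I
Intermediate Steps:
b(H) = 3*H
c(F) = 676 (c(F) = 26**2 = 676)
g(z, p) = 17 + z (g(z, p) = -2 + (19 + z) = 17 + z)
U(s) = 14*I*sqrt(6) (U(s) = sqrt((-708 - 487) + (17 + 2)) = sqrt(-1195 + 19) = sqrt(-1176) = 14*I*sqrt(6))
1/(c(1567) + U(y)) = 1/(676 + 14*I*sqrt(6))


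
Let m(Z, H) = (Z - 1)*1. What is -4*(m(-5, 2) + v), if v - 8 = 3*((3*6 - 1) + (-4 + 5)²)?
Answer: -224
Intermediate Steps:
m(Z, H) = -1 + Z (m(Z, H) = (-1 + Z)*1 = -1 + Z)
v = 62 (v = 8 + 3*((3*6 - 1) + (-4 + 5)²) = 8 + 3*((18 - 1) + 1²) = 8 + 3*(17 + 1) = 8 + 3*18 = 8 + 54 = 62)
-4*(m(-5, 2) + v) = -4*((-1 - 5) + 62) = -4*(-6 + 62) = -4*56 = -224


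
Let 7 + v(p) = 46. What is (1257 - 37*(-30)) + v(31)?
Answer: 2406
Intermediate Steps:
v(p) = 39 (v(p) = -7 + 46 = 39)
(1257 - 37*(-30)) + v(31) = (1257 - 37*(-30)) + 39 = (1257 + 1110) + 39 = 2367 + 39 = 2406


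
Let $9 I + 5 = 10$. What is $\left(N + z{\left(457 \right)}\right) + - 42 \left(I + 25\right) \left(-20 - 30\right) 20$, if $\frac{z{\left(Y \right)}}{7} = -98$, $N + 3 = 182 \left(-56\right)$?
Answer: $\frac{3187357}{3} \approx 1.0625 \cdot 10^{6}$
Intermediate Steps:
$I = \frac{5}{9}$ ($I = - \frac{5}{9} + \frac{1}{9} \cdot 10 = - \frac{5}{9} + \frac{10}{9} = \frac{5}{9} \approx 0.55556$)
$N = -10195$ ($N = -3 + 182 \left(-56\right) = -3 - 10192 = -10195$)
$z{\left(Y \right)} = -686$ ($z{\left(Y \right)} = 7 \left(-98\right) = -686$)
$\left(N + z{\left(457 \right)}\right) + - 42 \left(I + 25\right) \left(-20 - 30\right) 20 = \left(-10195 - 686\right) + - 42 \left(\frac{5}{9} + 25\right) \left(-20 - 30\right) 20 = -10881 + - 42 \cdot \frac{230}{9} \left(-50\right) 20 = -10881 + \left(-42\right) \left(- \frac{11500}{9}\right) 20 = -10881 + \frac{161000}{3} \cdot 20 = -10881 + \frac{3220000}{3} = \frac{3187357}{3}$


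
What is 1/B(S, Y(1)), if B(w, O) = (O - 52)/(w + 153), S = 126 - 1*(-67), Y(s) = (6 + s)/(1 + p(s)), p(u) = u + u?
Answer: -1038/149 ≈ -6.9664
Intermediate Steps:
p(u) = 2*u
Y(s) = (6 + s)/(1 + 2*s)
S = 193 (S = 126 + 67 = 193)
B(w, O) = (-52 + O)/(153 + w)
1/B(S, Y(1)) = 1/((-52 + (6 + 1)/(1 + 2*1))/(153 + 193)) = 1/((-52 + 7/(1 + 2))/346) = 1/((-52 + 7/3)/346) = 1/((1/346)*(-149/3)) = 1/(-149/1038) = -1038/149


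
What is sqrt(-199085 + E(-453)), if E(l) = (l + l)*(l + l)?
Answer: 13*sqrt(3679) ≈ 788.51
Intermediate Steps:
E(l) = 4*l**2 (E(l) = (2*l)*(2*l) = 4*l**2)
sqrt(-199085 + E(-453)) = sqrt(-199085 + 4*(-453)**2) = sqrt(-199085 + 4*205209) = sqrt(-199085 + 820836) = sqrt(621751) = 13*sqrt(3679)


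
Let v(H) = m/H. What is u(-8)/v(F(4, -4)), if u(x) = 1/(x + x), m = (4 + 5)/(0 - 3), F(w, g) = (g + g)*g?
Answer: ⅔ ≈ 0.66667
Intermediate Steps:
F(w, g) = 2*g² (F(w, g) = (2*g)*g = 2*g²)
m = -3 (m = 9/(-3) = 9*(-⅓) = -3)
u(x) = 1/(2*x)
v(H) = -3/H
u(-8)/v(F(4, -4)) = ((½)/(-8))/((-3/(2*(-4)²))) = ((½)*(-⅛))/((-3/(2*16))) = -1/16/(-3/32) = -32/3*(-1/16) = ⅔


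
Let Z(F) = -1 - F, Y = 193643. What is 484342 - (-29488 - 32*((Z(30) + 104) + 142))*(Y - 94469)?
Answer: 3607244374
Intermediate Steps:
484342 - (-29488 - 32*((Z(30) + 104) + 142))*(Y - 94469) = 484342 - (-29488 - 32*(((-1 - 1*30) + 104) + 142))*(193643 - 94469) = 484342 - (-29488 - 32*(((-1 - 30) + 104) + 142))*99174 = 484342 - (-29488 - 32*((-31 + 104) + 142))*99174 = 484342 - (-29488 - 32*(73 + 142))*99174 = 484342 - (-29488 - 32*215)*99174 = 484342 - (-29488 - 6880)*99174 = 484342 - (-36368)*99174 = 484342 - 1*(-3606760032) = 484342 + 3606760032 = 3607244374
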